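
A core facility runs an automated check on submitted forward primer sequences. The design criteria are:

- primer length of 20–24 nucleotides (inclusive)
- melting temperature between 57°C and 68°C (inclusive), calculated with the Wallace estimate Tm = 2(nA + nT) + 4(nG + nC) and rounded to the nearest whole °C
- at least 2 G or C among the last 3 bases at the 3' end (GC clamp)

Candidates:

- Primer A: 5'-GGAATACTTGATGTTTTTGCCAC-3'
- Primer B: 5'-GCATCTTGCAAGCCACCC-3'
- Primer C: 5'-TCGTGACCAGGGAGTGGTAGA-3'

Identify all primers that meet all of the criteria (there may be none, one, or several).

Primer A (23 nt, A=5 T=9 G=5 C=4): length 23 ✓; Tm = 2·14 + 4·9 = 64°C ✓; 3' end CAC has 2 G/C ✓ — passes.
Primer B (18 nt, A=4 T=3 G=3 C=8): length 18, outside 20–24 ✗; Tm = 2·7 + 4·11 = 58°C ✓; 3' end CCC has 3 G/C ✓ — fails.
Primer C (21 nt, A=5 T=4 G=9 C=3): length 21 ✓; Tm = 2·9 + 4·12 = 66°C ✓; 3' end AGA has 1 G/C, need ≥2 ✗ — fails.

Primer A only.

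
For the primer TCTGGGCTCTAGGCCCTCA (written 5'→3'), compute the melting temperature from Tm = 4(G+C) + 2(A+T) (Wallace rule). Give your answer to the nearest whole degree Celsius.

Base counts: A=2, T=5, G=5, C=7 (length 19).
Tm = 2·(2+5) + 4·(5+7) = 2·7 + 4·12 = 14 + 48 = 62°C.

62°C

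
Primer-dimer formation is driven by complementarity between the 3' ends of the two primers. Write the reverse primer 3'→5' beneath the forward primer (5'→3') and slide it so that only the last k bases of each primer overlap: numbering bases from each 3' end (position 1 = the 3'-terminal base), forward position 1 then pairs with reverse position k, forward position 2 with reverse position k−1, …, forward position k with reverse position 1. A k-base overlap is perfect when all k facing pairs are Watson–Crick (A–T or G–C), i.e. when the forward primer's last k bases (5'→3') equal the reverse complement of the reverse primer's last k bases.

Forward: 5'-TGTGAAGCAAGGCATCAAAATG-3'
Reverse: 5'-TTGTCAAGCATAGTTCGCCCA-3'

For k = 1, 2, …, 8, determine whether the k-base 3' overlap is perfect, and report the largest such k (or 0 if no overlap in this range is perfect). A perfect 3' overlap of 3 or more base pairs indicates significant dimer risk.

Last 8 bases (5'→3') — forward …TCAAAATG, reverse …TTCGCCCA.
Reverse complement of the reverse primer's last 8 bases: TGGGCGAA; its first k bases are the reverse complement of the reverse primer's last k bases, so a perfect k-base overlap needs the forward primer's last k bases to equal them.
Comparing (forward last k vs required): k=1: G vs T ✗; k=2: TG vs TG ✓; k=3: ATG vs TGG ✗; k=4: AATG vs TGGG ✗; k=5: AAATG vs TGGGC ✗; k=6: AAAATG vs TGGGCG ✗; k=7: CAAAATG vs TGGGCGA ✗; k=8: TCAAAATG vs TGGGCGAA ✗.
Only k = 2 is perfect, so the longest perfect 3' overlap is 2.

Longest perfect overlap: 2 complementary base pairs; below the dimer-risk threshold (threshold 3).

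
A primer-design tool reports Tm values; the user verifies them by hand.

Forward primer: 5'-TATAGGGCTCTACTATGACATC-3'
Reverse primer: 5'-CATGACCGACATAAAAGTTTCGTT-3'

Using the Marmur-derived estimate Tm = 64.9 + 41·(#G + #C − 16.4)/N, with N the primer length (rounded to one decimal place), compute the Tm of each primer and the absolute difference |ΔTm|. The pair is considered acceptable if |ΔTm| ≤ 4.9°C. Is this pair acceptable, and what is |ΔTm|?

|ΔTm| = 1.2°C; the pair is acceptable.

Forward: G+C = 9, N = 22 → Tm = 64.9 + 41·(9 − 16.4)/22 = 51.1°C.
Reverse: G+C = 9, N = 24 → Tm = 64.9 + 41·(9 − 16.4)/24 = 52.3°C.
|ΔTm| = |51.1 − 52.3| = 1.2°C, ≤ 4.9°C.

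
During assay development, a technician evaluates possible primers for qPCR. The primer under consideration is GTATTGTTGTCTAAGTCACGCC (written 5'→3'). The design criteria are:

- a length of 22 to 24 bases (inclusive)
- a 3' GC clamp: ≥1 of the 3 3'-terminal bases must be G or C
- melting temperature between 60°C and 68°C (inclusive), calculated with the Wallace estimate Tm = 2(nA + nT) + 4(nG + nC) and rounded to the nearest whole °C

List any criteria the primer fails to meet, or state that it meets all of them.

Base counts: A=4, T=8, G=5, C=5 (length 22).
length: length 22 ✓
GC clamp: 3' end GCC has 3 G/C ✓
Tm: Tm = 2·12 + 4·10 = 64°C ✓

Meets all criteria.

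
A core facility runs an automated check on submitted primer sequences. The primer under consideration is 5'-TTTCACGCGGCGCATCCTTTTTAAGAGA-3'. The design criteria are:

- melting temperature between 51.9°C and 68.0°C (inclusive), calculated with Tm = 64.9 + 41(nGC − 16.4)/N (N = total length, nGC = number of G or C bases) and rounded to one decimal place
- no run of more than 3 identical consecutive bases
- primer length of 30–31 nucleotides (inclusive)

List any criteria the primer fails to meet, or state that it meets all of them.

Base counts: A=6, T=9, G=6, C=7 (length 28).
Tm: Tm = 64.9 + 41·(13 − 16.4)/28 = 59.9°C ✓
homopolymer run: longest run = 5, exceeds 3 ✗
length: length 28, outside 30–31 ✗

Fails: homopolymer run, length.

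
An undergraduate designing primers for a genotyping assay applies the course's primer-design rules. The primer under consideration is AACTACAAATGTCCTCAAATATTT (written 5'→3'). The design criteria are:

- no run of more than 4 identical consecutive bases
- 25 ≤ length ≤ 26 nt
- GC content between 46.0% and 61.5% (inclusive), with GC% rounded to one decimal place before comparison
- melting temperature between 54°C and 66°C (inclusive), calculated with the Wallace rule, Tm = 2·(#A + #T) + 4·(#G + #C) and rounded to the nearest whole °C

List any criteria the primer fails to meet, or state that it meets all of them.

Base counts: A=10, T=8, G=1, C=5 (length 24).
homopolymer run: longest run = 3 ✓
length: length 24, outside 25–26 ✗
GC content: GC 6/24 = 25.0%, outside 46.0–61.5% ✗
Tm: Tm = 2·18 + 4·6 = 60°C ✓

Fails: length, GC content.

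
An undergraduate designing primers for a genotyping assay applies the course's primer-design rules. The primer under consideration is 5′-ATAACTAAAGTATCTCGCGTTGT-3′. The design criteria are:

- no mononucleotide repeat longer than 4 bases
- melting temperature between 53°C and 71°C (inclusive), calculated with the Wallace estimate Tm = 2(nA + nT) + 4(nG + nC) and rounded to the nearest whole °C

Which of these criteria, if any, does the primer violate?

Meets all criteria.

Base counts: A=7, T=8, G=4, C=4 (length 23).
homopolymer run: longest run = 3 ✓
Tm: Tm = 2·15 + 4·8 = 62°C ✓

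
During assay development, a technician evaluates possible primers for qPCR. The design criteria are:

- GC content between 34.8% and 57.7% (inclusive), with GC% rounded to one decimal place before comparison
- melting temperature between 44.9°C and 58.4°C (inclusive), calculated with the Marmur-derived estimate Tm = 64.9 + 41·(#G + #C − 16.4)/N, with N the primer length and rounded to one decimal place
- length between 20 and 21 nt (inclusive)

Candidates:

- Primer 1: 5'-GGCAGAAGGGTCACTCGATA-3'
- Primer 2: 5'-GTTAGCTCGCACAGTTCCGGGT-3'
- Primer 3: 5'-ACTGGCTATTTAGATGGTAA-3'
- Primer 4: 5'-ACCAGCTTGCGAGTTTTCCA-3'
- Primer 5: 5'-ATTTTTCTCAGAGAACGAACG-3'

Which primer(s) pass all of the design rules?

Primer 1, Primer 3, Primer 4 and Primer 5.

Primer 1 (20 nt, A=6 T=3 G=7 C=4): GC 11/20 = 55.0% ✓; Tm = 64.9 + 41·(11 − 16.4)/20 = 53.8°C ✓; length 20 ✓ — passes.
Primer 2 (22 nt, A=3 T=6 G=7 C=6): GC 13/22 = 59.1%, outside 34.8–57.7% ✗; Tm = 64.9 + 41·(13 − 16.4)/22 = 58.6°C, outside 44.9–58.4°C ✗; length 22, outside 20–21 ✗ — fails.
Primer 3 (20 nt, A=6 T=7 G=5 C=2): GC 7/20 = 35.0% ✓; Tm = 64.9 + 41·(7 − 16.4)/20 = 45.6°C ✓; length 20 ✓ — passes.
Primer 4 (20 nt, A=4 T=6 G=4 C=6): GC 10/20 = 50.0% ✓; Tm = 64.9 + 41·(10 − 16.4)/20 = 51.8°C ✓; length 20 ✓ — passes.
Primer 5 (21 nt, A=7 T=6 G=4 C=4): GC 8/21 = 38.1% ✓; Tm = 64.9 + 41·(8 − 16.4)/21 = 48.5°C ✓; length 21 ✓ — passes.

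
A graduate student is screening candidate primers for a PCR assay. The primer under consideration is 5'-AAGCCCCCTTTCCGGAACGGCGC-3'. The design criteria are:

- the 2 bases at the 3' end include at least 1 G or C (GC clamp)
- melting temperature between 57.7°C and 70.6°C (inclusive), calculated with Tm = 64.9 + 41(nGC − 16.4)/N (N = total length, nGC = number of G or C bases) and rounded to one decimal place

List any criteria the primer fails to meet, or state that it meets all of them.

Meets all criteria.

Base counts: A=4, T=3, G=6, C=10 (length 23).
GC clamp: 3' end GC has 2 G/C ✓
Tm: Tm = 64.9 + 41·(16 − 16.4)/23 = 64.2°C ✓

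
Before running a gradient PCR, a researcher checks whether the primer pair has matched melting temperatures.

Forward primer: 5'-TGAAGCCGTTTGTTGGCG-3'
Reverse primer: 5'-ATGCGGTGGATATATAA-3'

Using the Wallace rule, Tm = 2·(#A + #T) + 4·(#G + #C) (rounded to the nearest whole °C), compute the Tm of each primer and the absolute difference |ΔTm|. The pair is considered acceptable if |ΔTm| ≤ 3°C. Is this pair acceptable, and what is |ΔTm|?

|ΔTm| = 10°C; the pair is not acceptable.

Forward: A=2 T=6 G=7 C=3 → Tm = 2·8 + 4·10 = 56°C.
Reverse: A=6 T=5 G=5 C=1 → Tm = 2·11 + 4·6 = 46°C.
|ΔTm| = |56 − 46| = 10°C, > 3°C.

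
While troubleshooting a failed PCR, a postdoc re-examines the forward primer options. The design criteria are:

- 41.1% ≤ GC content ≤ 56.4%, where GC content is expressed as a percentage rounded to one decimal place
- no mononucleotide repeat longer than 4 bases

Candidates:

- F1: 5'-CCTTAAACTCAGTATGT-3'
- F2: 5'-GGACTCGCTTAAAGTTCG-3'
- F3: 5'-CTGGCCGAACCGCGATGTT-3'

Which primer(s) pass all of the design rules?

F2 only.

F1 (17 nt, A=5 T=6 G=2 C=4): GC 6/17 = 35.3%, outside 41.1–56.4% ✗; longest run = 3 ✓ — fails.
F2 (18 nt, A=4 T=5 G=5 C=4): GC 9/18 = 50.0% ✓; longest run = 3 ✓ — passes.
F3 (19 nt, A=3 T=4 G=6 C=6): GC 12/19 = 63.2%, outside 41.1–56.4% ✗; longest run = 2 ✓ — fails.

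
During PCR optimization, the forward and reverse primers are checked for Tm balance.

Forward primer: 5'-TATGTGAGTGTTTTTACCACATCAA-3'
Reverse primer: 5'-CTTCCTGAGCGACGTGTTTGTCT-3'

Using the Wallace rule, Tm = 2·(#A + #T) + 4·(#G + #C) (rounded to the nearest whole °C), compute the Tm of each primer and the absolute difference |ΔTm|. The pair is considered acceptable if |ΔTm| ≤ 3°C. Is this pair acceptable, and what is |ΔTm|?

Forward: A=7 T=10 G=4 C=4 → Tm = 2·17 + 4·8 = 66°C.
Reverse: A=2 T=9 G=6 C=6 → Tm = 2·11 + 4·12 = 70°C.
|ΔTm| = |66 − 70| = 4°C, > 3°C.

|ΔTm| = 4°C; the pair is not acceptable.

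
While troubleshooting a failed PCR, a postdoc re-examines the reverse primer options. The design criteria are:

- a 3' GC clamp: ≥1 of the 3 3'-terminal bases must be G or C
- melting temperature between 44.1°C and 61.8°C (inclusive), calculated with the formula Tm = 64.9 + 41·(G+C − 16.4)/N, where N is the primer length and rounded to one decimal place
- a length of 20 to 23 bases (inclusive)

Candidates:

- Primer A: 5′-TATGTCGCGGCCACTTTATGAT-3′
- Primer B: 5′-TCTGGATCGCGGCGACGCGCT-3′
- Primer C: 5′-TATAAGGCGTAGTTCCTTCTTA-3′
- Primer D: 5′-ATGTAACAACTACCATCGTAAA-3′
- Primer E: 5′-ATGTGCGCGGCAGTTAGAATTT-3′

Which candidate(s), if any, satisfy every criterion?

Primer A only.

Primer A (22 nt, A=4 T=8 G=5 C=5): 3' end GAT has 1 G/C ✓; Tm = 64.9 + 41·(10 − 16.4)/22 = 53.0°C ✓; length 22 ✓ — passes.
Primer B (21 nt, A=2 T=4 G=8 C=7): 3' end GCT has 2 G/C ✓; Tm = 64.9 + 41·(15 − 16.4)/21 = 62.2°C, outside 44.1–61.8°C ✗; length 21 ✓ — fails.
Primer C (22 nt, A=5 T=9 G=4 C=4): 3' end TTA has 0 G/C, need ≥1 ✗; Tm = 64.9 + 41·(8 − 16.4)/22 = 49.2°C ✓; length 22 ✓ — fails.
Primer D (22 nt, A=10 T=5 G=2 C=5): 3' end AAA has 0 G/C, need ≥1 ✗; Tm = 64.9 + 41·(7 − 16.4)/22 = 47.4°C ✓; length 22 ✓ — fails.
Primer E (22 nt, A=5 T=7 G=7 C=3): 3' end TTT has 0 G/C, need ≥1 ✗; Tm = 64.9 + 41·(10 − 16.4)/22 = 53.0°C ✓; length 22 ✓ — fails.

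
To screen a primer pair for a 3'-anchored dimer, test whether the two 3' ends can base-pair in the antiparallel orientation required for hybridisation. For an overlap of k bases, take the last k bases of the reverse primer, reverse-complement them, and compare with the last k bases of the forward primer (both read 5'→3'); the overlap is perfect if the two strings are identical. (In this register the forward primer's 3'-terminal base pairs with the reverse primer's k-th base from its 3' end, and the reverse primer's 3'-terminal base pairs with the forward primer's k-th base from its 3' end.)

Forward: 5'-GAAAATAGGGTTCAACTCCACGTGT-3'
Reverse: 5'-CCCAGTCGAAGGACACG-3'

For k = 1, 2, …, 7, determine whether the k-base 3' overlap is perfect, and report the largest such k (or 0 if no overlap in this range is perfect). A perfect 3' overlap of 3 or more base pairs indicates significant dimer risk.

Longest perfect overlap: 5 complementary base pairs; significant dimer risk (threshold 3).

Last 7 bases (5'→3') — forward …CACGTGT, reverse …GGACACG.
Reverse complement of the reverse primer's last 7 bases: CGTGTCC; its first k bases are the reverse complement of the reverse primer's last k bases, so a perfect k-base overlap needs the forward primer's last k bases to equal them.
Comparing (forward last k vs required): k=1: T vs C ✗; k=2: GT vs CG ✗; k=3: TGT vs CGT ✗; k=4: GTGT vs CGTG ✗; k=5: CGTGT vs CGTGT ✓; k=6: ACGTGT vs CGTGTC ✗; k=7: CACGTGT vs CGTGTCC ✗.
Only k = 5 is perfect, so the longest perfect 3' overlap is 5.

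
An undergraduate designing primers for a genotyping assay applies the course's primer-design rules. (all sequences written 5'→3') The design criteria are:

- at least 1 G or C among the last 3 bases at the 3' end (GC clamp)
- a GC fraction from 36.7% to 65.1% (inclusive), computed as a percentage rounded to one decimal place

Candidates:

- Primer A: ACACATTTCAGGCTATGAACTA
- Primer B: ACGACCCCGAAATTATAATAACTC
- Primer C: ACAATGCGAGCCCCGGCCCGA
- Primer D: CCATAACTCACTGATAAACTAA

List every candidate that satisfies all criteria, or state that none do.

Primer A (22 nt, A=8 T=6 G=3 C=5): 3' end CTA has 1 G/C ✓; GC 8/22 = 36.4%, outside 36.7–65.1% ✗ — fails.
Primer B (24 nt, A=10 T=5 G=2 C=7): 3' end CTC has 2 G/C ✓; GC 9/24 = 37.5% ✓ — passes.
Primer C (21 nt, A=5 T=1 G=6 C=9): 3' end CGA has 2 G/C ✓; GC 15/21 = 71.4%, outside 36.7–65.1% ✗ — fails.
Primer D (22 nt, A=10 T=5 G=1 C=6): 3' end TAA has 0 G/C, need ≥1 ✗; GC 7/22 = 31.8%, outside 36.7–65.1% ✗ — fails.

Primer B only.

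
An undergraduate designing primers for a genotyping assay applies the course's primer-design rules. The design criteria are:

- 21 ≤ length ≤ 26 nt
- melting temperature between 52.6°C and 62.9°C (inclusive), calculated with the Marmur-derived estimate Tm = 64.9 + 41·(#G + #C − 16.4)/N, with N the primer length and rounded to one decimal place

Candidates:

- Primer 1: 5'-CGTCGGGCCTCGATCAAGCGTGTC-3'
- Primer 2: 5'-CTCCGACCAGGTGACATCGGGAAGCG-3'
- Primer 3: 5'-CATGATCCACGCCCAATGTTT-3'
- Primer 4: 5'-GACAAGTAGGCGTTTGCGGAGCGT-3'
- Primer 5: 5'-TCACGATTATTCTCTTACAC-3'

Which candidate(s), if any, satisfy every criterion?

Primer 1 (24 nt, A=3 T=5 G=8 C=8): length 24 ✓; Tm = 64.9 + 41·(16 − 16.4)/24 = 64.2°C, outside 52.6–62.9°C ✗ — fails.
Primer 2 (26 nt, A=6 T=3 G=9 C=8): length 26 ✓; Tm = 64.9 + 41·(17 − 16.4)/26 = 65.8°C, outside 52.6–62.9°C ✗ — fails.
Primer 3 (21 nt, A=5 T=6 G=3 C=7): length 21 ✓; Tm = 64.9 + 41·(10 − 16.4)/21 = 52.4°C, outside 52.6–62.9°C ✗ — fails.
Primer 4 (24 nt, A=5 T=5 G=10 C=4): length 24 ✓; Tm = 64.9 + 41·(14 − 16.4)/24 = 60.8°C ✓ — passes.
Primer 5 (20 nt, A=5 T=8 G=1 C=6): length 20, outside 21–26 ✗; Tm = 64.9 + 41·(7 − 16.4)/20 = 45.6°C, outside 52.6–62.9°C ✗ — fails.

Primer 4 only.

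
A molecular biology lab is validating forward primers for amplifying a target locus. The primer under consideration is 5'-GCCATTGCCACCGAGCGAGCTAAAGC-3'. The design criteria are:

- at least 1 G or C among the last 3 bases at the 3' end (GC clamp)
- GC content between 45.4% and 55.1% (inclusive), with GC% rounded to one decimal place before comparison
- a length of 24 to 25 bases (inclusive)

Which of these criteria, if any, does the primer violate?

Fails: GC content, length.

Base counts: A=7, T=3, G=7, C=9 (length 26).
GC clamp: 3' end AGC has 2 G/C ✓
GC content: GC 16/26 = 61.5%, outside 45.4–55.1% ✗
length: length 26, outside 24–25 ✗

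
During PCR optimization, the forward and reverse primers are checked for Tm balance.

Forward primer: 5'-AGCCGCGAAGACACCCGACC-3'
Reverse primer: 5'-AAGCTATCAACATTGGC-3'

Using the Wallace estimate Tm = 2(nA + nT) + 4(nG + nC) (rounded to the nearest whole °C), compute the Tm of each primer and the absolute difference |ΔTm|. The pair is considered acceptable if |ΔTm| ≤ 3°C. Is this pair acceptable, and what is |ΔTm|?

Forward: A=6 T=0 G=5 C=9 → Tm = 2·6 + 4·14 = 68°C.
Reverse: A=6 T=4 G=3 C=4 → Tm = 2·10 + 4·7 = 48°C.
|ΔTm| = |68 − 48| = 20°C, > 3°C.

|ΔTm| = 20°C; the pair is not acceptable.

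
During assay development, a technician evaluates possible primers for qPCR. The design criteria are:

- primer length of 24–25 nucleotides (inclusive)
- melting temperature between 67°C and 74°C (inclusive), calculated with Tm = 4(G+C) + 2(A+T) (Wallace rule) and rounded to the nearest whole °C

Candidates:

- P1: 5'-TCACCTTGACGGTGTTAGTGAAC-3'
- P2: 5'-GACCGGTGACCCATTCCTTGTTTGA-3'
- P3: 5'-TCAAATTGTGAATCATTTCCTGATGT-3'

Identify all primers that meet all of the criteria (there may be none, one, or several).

None of the candidates satisfy all criteria.

P1 (23 nt, A=5 T=7 G=6 C=5): length 23, outside 24–25 ✗; Tm = 2·12 + 4·11 = 68°C ✓ — fails.
P2 (25 nt, A=4 T=8 G=6 C=7): length 25 ✓; Tm = 2·12 + 4·13 = 76°C, outside 67–74°C ✗ — fails.
P3 (26 nt, A=7 T=11 G=4 C=4): length 26, outside 24–25 ✗; Tm = 2·18 + 4·8 = 68°C ✓ — fails.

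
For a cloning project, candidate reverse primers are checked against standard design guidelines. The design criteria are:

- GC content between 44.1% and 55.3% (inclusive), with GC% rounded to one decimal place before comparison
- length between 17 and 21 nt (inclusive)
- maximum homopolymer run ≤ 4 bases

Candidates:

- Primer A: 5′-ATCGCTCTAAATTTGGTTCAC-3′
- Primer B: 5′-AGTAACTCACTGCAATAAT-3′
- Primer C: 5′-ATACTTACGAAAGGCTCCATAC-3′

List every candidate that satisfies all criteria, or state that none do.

Primer A (21 nt, A=5 T=8 G=3 C=5): GC 8/21 = 38.1%, outside 44.1–55.3% ✗; length 21 ✓; longest run = 3 ✓ — fails.
Primer B (19 nt, A=8 T=5 G=2 C=4): GC 6/19 = 31.6%, outside 44.1–55.3% ✗; length 19 ✓; longest run = 2 ✓ — fails.
Primer C (22 nt, A=8 T=5 G=3 C=6): GC 9/22 = 40.9%, outside 44.1–55.3% ✗; length 22, outside 17–21 ✗; longest run = 3 ✓ — fails.

None of the candidates satisfy all criteria.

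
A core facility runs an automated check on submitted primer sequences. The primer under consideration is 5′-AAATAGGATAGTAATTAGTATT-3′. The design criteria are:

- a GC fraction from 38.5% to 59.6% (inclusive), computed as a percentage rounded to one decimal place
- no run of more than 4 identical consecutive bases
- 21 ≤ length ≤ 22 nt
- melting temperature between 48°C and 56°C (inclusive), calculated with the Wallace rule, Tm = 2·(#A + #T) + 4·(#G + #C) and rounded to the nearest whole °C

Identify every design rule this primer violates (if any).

Fails: GC content.

Base counts: A=10, T=8, G=4, C=0 (length 22).
GC content: GC 4/22 = 18.2%, outside 38.5–59.6% ✗
homopolymer run: longest run = 3 ✓
length: length 22 ✓
Tm: Tm = 2·18 + 4·4 = 52°C ✓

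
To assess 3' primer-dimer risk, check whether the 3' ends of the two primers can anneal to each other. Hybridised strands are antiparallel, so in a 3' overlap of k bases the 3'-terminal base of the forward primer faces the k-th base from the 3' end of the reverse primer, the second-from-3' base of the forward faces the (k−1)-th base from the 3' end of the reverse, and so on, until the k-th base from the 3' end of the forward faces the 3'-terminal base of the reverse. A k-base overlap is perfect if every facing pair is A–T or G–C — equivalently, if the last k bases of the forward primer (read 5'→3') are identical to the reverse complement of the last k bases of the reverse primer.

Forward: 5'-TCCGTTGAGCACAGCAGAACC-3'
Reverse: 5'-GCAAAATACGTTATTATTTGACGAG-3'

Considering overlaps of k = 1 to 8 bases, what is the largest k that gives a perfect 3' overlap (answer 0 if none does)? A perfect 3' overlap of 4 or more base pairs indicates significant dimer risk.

Last 8 bases (5'→3') — forward …GCAGAACC, reverse …TTGACGAG.
Reverse complement of the reverse primer's last 8 bases: CTCGTCAA; its first k bases are the reverse complement of the reverse primer's last k bases, so a perfect k-base overlap needs the forward primer's last k bases to equal them.
Comparing (forward last k vs required): k=1: C vs C ✓; k=2: CC vs CT ✗; k=3: ACC vs CTC ✗; k=4: AACC vs CTCG ✗; k=5: GAACC vs CTCGT ✗; k=6: AGAACC vs CTCGTC ✗; k=7: CAGAACC vs CTCGTCA ✗; k=8: GCAGAACC vs CTCGTCAA ✗.
Only k = 1 is perfect, so the longest perfect 3' overlap is 1.

Longest perfect overlap: 1 complementary base pair; below the dimer-risk threshold (threshold 4).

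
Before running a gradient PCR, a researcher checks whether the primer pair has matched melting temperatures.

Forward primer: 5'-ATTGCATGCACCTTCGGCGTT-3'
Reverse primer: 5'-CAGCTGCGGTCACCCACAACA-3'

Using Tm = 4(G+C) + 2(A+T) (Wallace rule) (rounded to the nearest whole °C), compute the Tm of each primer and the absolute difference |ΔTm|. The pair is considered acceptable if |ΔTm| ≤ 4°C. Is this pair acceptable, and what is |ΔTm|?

|ΔTm| = 4°C; the pair is acceptable.

Forward: A=3 T=7 G=5 C=6 → Tm = 2·10 + 4·11 = 64°C.
Reverse: A=6 T=2 G=4 C=9 → Tm = 2·8 + 4·13 = 68°C.
|ΔTm| = |64 − 68| = 4°C, ≤ 4°C.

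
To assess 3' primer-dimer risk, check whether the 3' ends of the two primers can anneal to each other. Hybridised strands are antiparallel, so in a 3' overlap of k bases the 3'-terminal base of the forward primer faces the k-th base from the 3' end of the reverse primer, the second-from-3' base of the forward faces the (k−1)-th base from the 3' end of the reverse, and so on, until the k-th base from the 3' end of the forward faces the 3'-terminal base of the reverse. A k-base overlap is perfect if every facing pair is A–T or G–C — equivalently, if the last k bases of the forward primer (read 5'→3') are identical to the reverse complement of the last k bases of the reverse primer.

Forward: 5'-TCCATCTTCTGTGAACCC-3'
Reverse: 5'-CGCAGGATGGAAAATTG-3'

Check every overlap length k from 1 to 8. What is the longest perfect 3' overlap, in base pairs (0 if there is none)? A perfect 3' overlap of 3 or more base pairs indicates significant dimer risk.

Last 8 bases (5'→3') — forward …GTGAACCC, reverse …GAAAATTG.
Reverse complement of the reverse primer's last 8 bases: CAATTTTC; its first k bases are the reverse complement of the reverse primer's last k bases, so a perfect k-base overlap needs the forward primer's last k bases to equal them.
Comparing (forward last k vs required): k=1: C vs C ✓; k=2: CC vs CA ✗; k=3: CCC vs CAA ✗; k=4: ACCC vs CAAT ✗; k=5: AACCC vs CAATT ✗; k=6: GAACCC vs CAATTT ✗; k=7: TGAACCC vs CAATTTT ✗; k=8: GTGAACCC vs CAATTTTC ✗.
Only k = 1 is perfect, so the longest perfect 3' overlap is 1.

Longest perfect overlap: 1 complementary base pair; below the dimer-risk threshold (threshold 3).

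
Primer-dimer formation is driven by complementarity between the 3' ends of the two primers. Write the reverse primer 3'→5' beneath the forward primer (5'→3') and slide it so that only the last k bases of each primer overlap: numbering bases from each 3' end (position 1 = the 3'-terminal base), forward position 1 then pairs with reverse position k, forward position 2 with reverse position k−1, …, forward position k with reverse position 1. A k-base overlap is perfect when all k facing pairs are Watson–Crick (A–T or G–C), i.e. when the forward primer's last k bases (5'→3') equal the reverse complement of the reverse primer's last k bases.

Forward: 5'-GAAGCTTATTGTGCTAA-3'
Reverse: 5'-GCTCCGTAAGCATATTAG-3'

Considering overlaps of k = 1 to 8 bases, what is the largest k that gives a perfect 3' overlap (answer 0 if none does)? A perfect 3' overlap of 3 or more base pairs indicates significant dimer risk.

Longest perfect overlap: 4 complementary base pairs; significant dimer risk (threshold 3).

Last 8 bases (5'→3') — forward …TGTGCTAA, reverse …CATATTAG.
Reverse complement of the reverse primer's last 8 bases: CTAATATG; its first k bases are the reverse complement of the reverse primer's last k bases, so a perfect k-base overlap needs the forward primer's last k bases to equal them.
Comparing (forward last k vs required): k=1: A vs C ✗; k=2: AA vs CT ✗; k=3: TAA vs CTA ✗; k=4: CTAA vs CTAA ✓; k=5: GCTAA vs CTAAT ✗; k=6: TGCTAA vs CTAATA ✗; k=7: GTGCTAA vs CTAATAT ✗; k=8: TGTGCTAA vs CTAATATG ✗.
Only k = 4 is perfect, so the longest perfect 3' overlap is 4.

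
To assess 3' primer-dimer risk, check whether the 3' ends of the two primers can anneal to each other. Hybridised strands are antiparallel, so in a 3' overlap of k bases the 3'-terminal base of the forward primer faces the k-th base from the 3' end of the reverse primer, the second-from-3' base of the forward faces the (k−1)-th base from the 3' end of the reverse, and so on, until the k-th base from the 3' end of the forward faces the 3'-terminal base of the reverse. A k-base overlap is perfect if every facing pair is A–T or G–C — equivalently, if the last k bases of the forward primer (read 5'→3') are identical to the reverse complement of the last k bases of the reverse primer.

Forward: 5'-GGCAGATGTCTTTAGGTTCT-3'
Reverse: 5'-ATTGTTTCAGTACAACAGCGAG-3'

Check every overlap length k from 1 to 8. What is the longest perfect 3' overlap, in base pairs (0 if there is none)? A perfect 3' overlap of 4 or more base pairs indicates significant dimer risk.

Last 8 bases (5'→3') — forward …TAGGTTCT, reverse …ACAGCGAG.
Reverse complement of the reverse primer's last 8 bases: CTCGCTGT; its first k bases are the reverse complement of the reverse primer's last k bases, so a perfect k-base overlap needs the forward primer's last k bases to equal them.
Comparing (forward last k vs required): k=1: T vs C ✗; k=2: CT vs CT ✓; k=3: TCT vs CTC ✗; k=4: TTCT vs CTCG ✗; k=5: GTTCT vs CTCGC ✗; k=6: GGTTCT vs CTCGCT ✗; k=7: AGGTTCT vs CTCGCTG ✗; k=8: TAGGTTCT vs CTCGCTGT ✗.
Only k = 2 is perfect, so the longest perfect 3' overlap is 2.

Longest perfect overlap: 2 complementary base pairs; below the dimer-risk threshold (threshold 4).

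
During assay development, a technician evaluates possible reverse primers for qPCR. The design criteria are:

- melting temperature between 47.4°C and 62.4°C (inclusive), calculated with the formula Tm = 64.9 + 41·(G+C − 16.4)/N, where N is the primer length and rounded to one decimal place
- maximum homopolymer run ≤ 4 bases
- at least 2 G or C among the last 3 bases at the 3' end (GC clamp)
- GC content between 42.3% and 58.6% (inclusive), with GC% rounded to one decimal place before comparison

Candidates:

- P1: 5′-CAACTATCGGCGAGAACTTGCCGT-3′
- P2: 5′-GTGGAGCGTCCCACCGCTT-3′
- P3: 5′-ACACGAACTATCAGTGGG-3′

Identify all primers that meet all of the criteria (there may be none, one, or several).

P1 (24 nt, A=6 T=5 G=6 C=7): Tm = 64.9 + 41·(13 − 16.4)/24 = 59.1°C ✓; longest run = 2 ✓; 3' end CGT has 2 G/C ✓; GC 13/24 = 54.2% ✓ — passes.
P2 (19 nt, A=2 T=4 G=6 C=7): Tm = 64.9 + 41·(13 − 16.4)/19 = 57.6°C ✓; longest run = 3 ✓; 3' end CTT has 1 G/C, need ≥2 ✗; GC 13/19 = 68.4%, outside 42.3–58.6% ✗ — fails.
P3 (18 nt, A=6 T=3 G=5 C=4): Tm = 64.9 + 41·(9 − 16.4)/18 = 48.0°C ✓; longest run = 3 ✓; 3' end GGG has 3 G/C ✓; GC 9/18 = 50.0% ✓ — passes.

P1 and P3.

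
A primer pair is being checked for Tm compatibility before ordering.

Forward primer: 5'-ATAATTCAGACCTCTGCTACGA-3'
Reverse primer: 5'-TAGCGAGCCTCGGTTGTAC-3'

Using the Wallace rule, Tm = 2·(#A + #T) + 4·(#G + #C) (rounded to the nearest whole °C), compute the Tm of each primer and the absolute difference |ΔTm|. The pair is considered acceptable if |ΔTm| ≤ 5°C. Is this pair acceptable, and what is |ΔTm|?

|ΔTm| = 2°C; the pair is acceptable.

Forward: A=7 T=6 G=3 C=6 → Tm = 2·13 + 4·9 = 62°C.
Reverse: A=3 T=5 G=6 C=5 → Tm = 2·8 + 4·11 = 60°C.
|ΔTm| = |62 − 60| = 2°C, ≤ 5°C.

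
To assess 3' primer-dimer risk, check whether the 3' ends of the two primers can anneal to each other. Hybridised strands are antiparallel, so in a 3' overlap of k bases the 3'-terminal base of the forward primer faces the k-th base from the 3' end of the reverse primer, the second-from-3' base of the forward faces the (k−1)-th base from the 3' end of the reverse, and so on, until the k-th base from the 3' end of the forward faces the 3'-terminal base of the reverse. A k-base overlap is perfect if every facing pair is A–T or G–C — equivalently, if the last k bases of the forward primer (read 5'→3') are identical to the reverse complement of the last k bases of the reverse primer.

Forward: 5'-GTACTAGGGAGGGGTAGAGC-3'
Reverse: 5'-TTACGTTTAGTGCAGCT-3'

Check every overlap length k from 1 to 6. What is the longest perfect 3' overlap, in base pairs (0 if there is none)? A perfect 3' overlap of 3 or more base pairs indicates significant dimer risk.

Last 6 bases (5'→3') — forward …TAGAGC, reverse …GCAGCT.
Reverse complement of the reverse primer's last 6 bases: AGCTGC; its first k bases are the reverse complement of the reverse primer's last k bases, so a perfect k-base overlap needs the forward primer's last k bases to equal them.
Comparing (forward last k vs required): k=1: C vs A ✗; k=2: GC vs AG ✗; k=3: AGC vs AGC ✓; k=4: GAGC vs AGCT ✗; k=5: AGAGC vs AGCTG ✗; k=6: TAGAGC vs AGCTGC ✗.
Only k = 3 is perfect, so the longest perfect 3' overlap is 3.

Longest perfect overlap: 3 complementary base pairs; significant dimer risk (threshold 3).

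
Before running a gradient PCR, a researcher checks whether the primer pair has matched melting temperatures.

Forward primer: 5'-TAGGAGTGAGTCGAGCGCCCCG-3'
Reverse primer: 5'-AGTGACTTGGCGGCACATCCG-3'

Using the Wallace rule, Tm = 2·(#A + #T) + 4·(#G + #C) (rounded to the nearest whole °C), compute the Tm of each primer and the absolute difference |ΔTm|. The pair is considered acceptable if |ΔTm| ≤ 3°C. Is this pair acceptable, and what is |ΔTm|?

Forward: A=4 T=3 G=9 C=6 → Tm = 2·7 + 4·15 = 74°C.
Reverse: A=4 T=4 G=7 C=6 → Tm = 2·8 + 4·13 = 68°C.
|ΔTm| = |74 − 68| = 6°C, > 3°C.

|ΔTm| = 6°C; the pair is not acceptable.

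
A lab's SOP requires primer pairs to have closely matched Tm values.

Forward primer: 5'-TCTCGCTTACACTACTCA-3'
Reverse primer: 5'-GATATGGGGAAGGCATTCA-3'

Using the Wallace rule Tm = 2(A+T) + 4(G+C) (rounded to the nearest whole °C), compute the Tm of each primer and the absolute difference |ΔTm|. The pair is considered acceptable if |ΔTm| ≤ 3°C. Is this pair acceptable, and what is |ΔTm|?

|ΔTm| = 4°C; the pair is not acceptable.

Forward: A=4 T=6 G=1 C=7 → Tm = 2·10 + 4·8 = 52°C.
Reverse: A=6 T=4 G=7 C=2 → Tm = 2·10 + 4·9 = 56°C.
|ΔTm| = |52 − 56| = 4°C, > 3°C.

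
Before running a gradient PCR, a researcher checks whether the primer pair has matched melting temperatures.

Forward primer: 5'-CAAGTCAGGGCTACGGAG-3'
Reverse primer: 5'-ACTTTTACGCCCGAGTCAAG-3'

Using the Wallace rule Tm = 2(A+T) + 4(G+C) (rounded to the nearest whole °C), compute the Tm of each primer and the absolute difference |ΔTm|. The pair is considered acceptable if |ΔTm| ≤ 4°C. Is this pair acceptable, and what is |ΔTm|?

Forward: A=5 T=2 G=7 C=4 → Tm = 2·7 + 4·11 = 58°C.
Reverse: A=5 T=5 G=4 C=6 → Tm = 2·10 + 4·10 = 60°C.
|ΔTm| = |58 − 60| = 2°C, ≤ 4°C.

|ΔTm| = 2°C; the pair is acceptable.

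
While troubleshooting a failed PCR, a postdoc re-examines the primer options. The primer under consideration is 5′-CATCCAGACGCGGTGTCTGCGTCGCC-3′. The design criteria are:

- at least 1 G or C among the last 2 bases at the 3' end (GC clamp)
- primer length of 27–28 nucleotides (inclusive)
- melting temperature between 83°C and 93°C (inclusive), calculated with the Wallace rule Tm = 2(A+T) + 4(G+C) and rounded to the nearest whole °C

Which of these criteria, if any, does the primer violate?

Base counts: A=3, T=5, G=8, C=10 (length 26).
GC clamp: 3' end CC has 2 G/C ✓
length: length 26, outside 27–28 ✗
Tm: Tm = 2·8 + 4·18 = 88°C ✓

Fails: length.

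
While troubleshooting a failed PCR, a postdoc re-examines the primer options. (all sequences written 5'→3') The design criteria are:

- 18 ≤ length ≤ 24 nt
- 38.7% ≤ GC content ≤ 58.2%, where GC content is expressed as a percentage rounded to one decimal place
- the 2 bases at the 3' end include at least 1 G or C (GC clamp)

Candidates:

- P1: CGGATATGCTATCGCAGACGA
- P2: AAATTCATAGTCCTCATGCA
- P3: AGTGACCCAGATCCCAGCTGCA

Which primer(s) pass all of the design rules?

P1 only.

P1 (21 nt, A=6 T=4 G=6 C=5): length 21 ✓; GC 11/21 = 52.4% ✓; 3' end GA has 1 G/C ✓ — passes.
P2 (20 nt, A=7 T=6 G=2 C=5): length 20 ✓; GC 7/20 = 35.0%, outside 38.7–58.2% ✗; 3' end CA has 1 G/C ✓ — fails.
P3 (22 nt, A=6 T=3 G=5 C=8): length 22 ✓; GC 13/22 = 59.1%, outside 38.7–58.2% ✗; 3' end CA has 1 G/C ✓ — fails.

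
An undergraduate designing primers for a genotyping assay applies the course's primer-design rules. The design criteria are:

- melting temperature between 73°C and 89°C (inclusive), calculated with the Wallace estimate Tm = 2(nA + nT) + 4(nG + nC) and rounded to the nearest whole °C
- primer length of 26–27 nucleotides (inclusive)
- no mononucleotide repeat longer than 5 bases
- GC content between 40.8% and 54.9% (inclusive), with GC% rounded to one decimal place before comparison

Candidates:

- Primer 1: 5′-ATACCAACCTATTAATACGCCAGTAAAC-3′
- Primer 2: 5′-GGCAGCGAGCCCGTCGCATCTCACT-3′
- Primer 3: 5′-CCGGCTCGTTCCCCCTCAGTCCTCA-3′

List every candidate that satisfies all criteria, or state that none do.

Primer 1 (28 nt, A=12 T=6 G=2 C=8): Tm = 2·18 + 4·10 = 76°C ✓; length 28, outside 26–27 ✗; longest run = 3 ✓; GC 10/28 = 35.7%, outside 40.8–54.9% ✗ — fails.
Primer 2 (25 nt, A=4 T=4 G=7 C=10): Tm = 2·8 + 4·17 = 84°C ✓; length 25, outside 26–27 ✗; longest run = 3 ✓; GC 17/25 = 68.0%, outside 40.8–54.9% ✗ — fails.
Primer 3 (25 nt, A=2 T=6 G=4 C=13): Tm = 2·8 + 4·17 = 84°C ✓; length 25, outside 26–27 ✗; longest run = 5 ✓; GC 17/25 = 68.0%, outside 40.8–54.9% ✗ — fails.

None of the candidates satisfy all criteria.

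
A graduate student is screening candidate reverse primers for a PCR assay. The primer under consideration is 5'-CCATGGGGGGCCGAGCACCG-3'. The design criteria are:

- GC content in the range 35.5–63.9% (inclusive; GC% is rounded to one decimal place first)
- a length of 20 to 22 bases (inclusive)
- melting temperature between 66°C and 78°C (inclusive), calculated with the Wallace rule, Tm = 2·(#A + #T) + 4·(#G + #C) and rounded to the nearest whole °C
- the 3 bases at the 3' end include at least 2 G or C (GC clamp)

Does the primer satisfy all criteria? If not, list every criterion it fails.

Fails: GC content.

Base counts: A=3, T=1, G=9, C=7 (length 20).
GC content: GC 16/20 = 80.0%, outside 35.5–63.9% ✗
length: length 20 ✓
Tm: Tm = 2·4 + 4·16 = 72°C ✓
GC clamp: 3' end CCG has 3 G/C ✓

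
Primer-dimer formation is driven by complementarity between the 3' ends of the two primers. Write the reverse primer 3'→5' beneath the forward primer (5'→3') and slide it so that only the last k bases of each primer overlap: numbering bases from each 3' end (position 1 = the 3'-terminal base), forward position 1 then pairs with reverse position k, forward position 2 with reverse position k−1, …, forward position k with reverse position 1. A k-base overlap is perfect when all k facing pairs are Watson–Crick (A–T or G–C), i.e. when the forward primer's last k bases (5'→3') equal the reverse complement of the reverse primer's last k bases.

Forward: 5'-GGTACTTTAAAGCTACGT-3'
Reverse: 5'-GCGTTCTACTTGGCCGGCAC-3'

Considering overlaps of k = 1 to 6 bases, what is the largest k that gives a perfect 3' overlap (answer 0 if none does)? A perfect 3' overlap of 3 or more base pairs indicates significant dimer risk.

Last 6 bases (5'→3') — forward …CTACGT, reverse …CGGCAC.
Reverse complement of the reverse primer's last 6 bases: GTGCCG; its first k bases are the reverse complement of the reverse primer's last k bases, so a perfect k-base overlap needs the forward primer's last k bases to equal them.
Comparing (forward last k vs required): k=1: T vs G ✗; k=2: GT vs GT ✓; k=3: CGT vs GTG ✗; k=4: ACGT vs GTGC ✗; k=5: TACGT vs GTGCC ✗; k=6: CTACGT vs GTGCCG ✗.
Only k = 2 is perfect, so the longest perfect 3' overlap is 2.

Longest perfect overlap: 2 complementary base pairs; below the dimer-risk threshold (threshold 3).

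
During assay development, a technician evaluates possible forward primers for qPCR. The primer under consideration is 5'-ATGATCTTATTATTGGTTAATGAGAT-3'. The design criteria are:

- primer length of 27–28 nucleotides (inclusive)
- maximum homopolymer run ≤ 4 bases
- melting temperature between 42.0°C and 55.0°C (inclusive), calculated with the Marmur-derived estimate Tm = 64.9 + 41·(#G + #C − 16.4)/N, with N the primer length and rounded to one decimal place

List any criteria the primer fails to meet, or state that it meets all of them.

Base counts: A=8, T=12, G=5, C=1 (length 26).
length: length 26, outside 27–28 ✗
homopolymer run: longest run = 2 ✓
Tm: Tm = 64.9 + 41·(6 − 16.4)/26 = 48.5°C ✓

Fails: length.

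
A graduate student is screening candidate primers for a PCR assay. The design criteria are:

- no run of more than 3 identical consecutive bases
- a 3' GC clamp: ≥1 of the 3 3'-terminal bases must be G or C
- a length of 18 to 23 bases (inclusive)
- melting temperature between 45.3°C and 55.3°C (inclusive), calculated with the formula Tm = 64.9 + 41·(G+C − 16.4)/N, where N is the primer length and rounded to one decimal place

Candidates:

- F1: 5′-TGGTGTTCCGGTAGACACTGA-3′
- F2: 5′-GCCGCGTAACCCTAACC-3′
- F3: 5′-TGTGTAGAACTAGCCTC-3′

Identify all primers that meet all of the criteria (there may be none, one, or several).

F1 (21 nt, A=4 T=6 G=7 C=4): longest run = 2 ✓; 3' end TGA has 1 G/C ✓; length 21 ✓; Tm = 64.9 + 41·(11 − 16.4)/21 = 54.4°C ✓ — passes.
F2 (17 nt, A=4 T=2 G=3 C=8): longest run = 3 ✓; 3' end ACC has 2 G/C ✓; length 17, outside 18–23 ✗; Tm = 64.9 + 41·(11 − 16.4)/17 = 51.9°C ✓ — fails.
F3 (17 nt, A=4 T=5 G=4 C=4): longest run = 2 ✓; 3' end CTC has 2 G/C ✓; length 17, outside 18–23 ✗; Tm = 64.9 + 41·(8 − 16.4)/17 = 44.6°C, outside 45.3–55.3°C ✗ — fails.

F1 only.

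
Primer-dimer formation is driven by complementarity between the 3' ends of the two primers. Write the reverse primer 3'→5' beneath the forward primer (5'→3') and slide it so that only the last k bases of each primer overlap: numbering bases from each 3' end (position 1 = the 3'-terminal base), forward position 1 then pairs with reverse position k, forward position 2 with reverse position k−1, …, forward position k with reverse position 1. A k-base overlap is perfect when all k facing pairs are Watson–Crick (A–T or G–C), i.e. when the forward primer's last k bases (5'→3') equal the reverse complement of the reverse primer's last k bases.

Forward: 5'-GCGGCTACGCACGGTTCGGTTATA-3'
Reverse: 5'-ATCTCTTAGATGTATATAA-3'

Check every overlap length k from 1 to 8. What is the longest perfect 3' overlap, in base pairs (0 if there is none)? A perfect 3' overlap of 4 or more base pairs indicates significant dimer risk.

Longest perfect overlap: 5 complementary base pairs; significant dimer risk (threshold 4).

Last 8 bases (5'→3') — forward …CGGTTATA, reverse …GTATATAA.
Reverse complement of the reverse primer's last 8 bases: TTATATAC; its first k bases are the reverse complement of the reverse primer's last k bases, so a perfect k-base overlap needs the forward primer's last k bases to equal them.
Comparing (forward last k vs required): k=1: A vs T ✗; k=2: TA vs TT ✗; k=3: ATA vs TTA ✗; k=4: TATA vs TTAT ✗; k=5: TTATA vs TTATA ✓; k=6: GTTATA vs TTATAT ✗; k=7: GGTTATA vs TTATATA ✗; k=8: CGGTTATA vs TTATATAC ✗.
Only k = 5 is perfect, so the longest perfect 3' overlap is 5.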